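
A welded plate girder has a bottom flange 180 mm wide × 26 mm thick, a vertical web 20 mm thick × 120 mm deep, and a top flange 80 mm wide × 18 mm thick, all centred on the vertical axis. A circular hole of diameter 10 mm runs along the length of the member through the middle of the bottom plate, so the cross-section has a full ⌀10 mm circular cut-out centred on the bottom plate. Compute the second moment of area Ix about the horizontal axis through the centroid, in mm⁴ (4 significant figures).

Ix ≈ 2.793 × 10⁷ mm⁴

Split into non-overlapping primitives; take the origin at the lower-left of the bounding box.
Bottom plate: 180 × 26, A = 4 680 mm², y = 13 mm, Ī = 263 640 mm⁴.
Web plate: 20 × 120, A = 2 400 mm², y = 86 mm, Ī = 2 880 000 mm⁴.
Top plate: 80 × 18, A = 1 440 mm², y = 155 mm, Ī = 38 880 mm⁴.
Hole (subtracted): ⌀10, A = 78.5398 mm², y = 13 mm, Ī = 490.874 mm⁴.
Centroid: ȳ = ΣA·y / ΣA = 57.978 mm.
Transfer each piece to the horizontal axis through the centroid using Ī + A·d² with d = y − 57.978:
  bottom plate: d = -44.978 mm → contributes +9 731 376 mm⁴
  web plate: d = 28.022 mm → contributes +4 764 558 mm⁴
  top plate: d = 97.022 mm → contributes +13 593 986 mm⁴
  hole: d = -44.978 mm → contributes −159 379 mm⁴
Total I = 27 930 542 mm⁴.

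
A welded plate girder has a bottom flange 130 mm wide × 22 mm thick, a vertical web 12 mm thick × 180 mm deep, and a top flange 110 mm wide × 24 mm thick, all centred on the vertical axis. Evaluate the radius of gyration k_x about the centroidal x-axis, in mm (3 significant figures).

k_x ≈ 90.4 mm

Treat the section as a set of non-overlapping primitives; coordinates are from the bounding-box lower-left.
Bottom plate: 130 × 22, A = 2 860 mm², y = 11 mm, Ī = 115 353 mm⁴.
Web plate: 12 × 180, A = 2 160 mm², y = 112 mm, Ī = 5 832 000 mm⁴.
Top plate: 110 × 24, A = 2 640 mm², y = 214 mm, Ī = 126 720 mm⁴.
Centroid: ȳ = ΣA·y / ΣA = 109.44 mm.
Transfer each piece to the centroidal x-axis using Ī + A·d² with d = y − 109.44:
  bottom plate: d = -98.444 mm → contributes +27 832 169 mm⁴
  web plate: d = 2.5561 mm → contributes +5 846 113 mm⁴
  top plate: d = 104.56 mm → contributes +28 987 162 mm⁴
Total I = 62 665 444 mm⁴.
Radius of gyration: k = √(I/A) = √(62 665 444 / 7 660) = 90.448 mm.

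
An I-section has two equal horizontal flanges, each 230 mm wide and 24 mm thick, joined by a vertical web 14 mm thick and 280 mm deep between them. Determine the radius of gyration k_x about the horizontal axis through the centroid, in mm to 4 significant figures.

k_x ≈ 137.1 mm

Break the section into simple shapes (no overlaps), measuring from the bottom-left corner of the bounding box.
Bottom flange: 230 × 24, A = 5 520 mm², y = 12 mm, Ī = 264 960 mm⁴.
Web: 14 × 280, A = 3 920 mm², y = 164 mm, Ī = 25 610 667 mm⁴.
Top flange: 230 × 24, A = 5 520 mm², y = 316 mm, Ī = 264 960 mm⁴.
By symmetry the centroid is at mid-height, ȳ = 164 mm.
Transfer each piece to the horizontal axis through the centroid using Ī + A·d² with d = y − 164:
  bottom flange: d = -152 mm → contributes +127 799 040 mm⁴
  web: d = 0 mm → contributes +25 610 667 mm⁴
  top flange: d = 152 mm → contributes +127 799 040 mm⁴
Total I = 281 208 747 mm⁴.
Radius of gyration: k = √(I/A) = √(281 208 747 / 14 960) = 137.104 mm.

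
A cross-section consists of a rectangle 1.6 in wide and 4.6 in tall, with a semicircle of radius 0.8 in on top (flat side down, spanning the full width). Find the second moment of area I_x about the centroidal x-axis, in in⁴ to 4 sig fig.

Break the section into simple shapes (no overlaps), measuring from the bottom-left corner of the bounding box.
Rectangular body: 1.6 × 4.6, A = 7.36 in², y = 2.3 in, Ī = 12.9781 in⁴.
Semicircular cap: semicircle r = 0.8, A = 1.00531 in², y = 4.93953 in, Ī = 0.0449565 in⁴.
Centroid: ȳ = ΣA·y / ΣA = 2.61721 in.
Transfer each piece to the centroidal x-axis using Ī + A·d² with d = y − 2.61721:
  rectangular body: d = -0.317208 in → contributes +13.7187 in⁴
  semicircular cap: d = 2.32232 in → contributes +5.46677 in⁴
Total I = 19.1855 in⁴.

I_x ≈ 19.19 in⁴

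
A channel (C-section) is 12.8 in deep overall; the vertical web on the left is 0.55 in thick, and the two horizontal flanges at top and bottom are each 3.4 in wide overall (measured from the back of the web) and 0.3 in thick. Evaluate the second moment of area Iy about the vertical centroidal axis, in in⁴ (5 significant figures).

Break the section into simple shapes (no overlaps), measuring from the bottom-left corner of the bounding box.
Web: 0.55 × 12.8, A = 7.04 in², x = 0.275 in, Ī = 0.1774667 in⁴.
Top flange (beyond web): 2.85 × 0.3, A = 0.855 in², x = 1.975 in, Ī = 0.5787281 in⁴.
Bottom flange (beyond web): 2.85 × 0.3, A = 0.855 in², x = 1.975 in, Ī = 0.5787281 in⁴.
Centroid: x̄ = ΣA·x / ΣA = 0.6072286 in.
Transfer each piece to the vertical centroidal axis using Ī + A·d² with d = x − 0.6072286:
  web: d = -0.3322286 in → contributes +0.9545125 in⁴
  top flange (beyond web): d = 1.367771 in → contributes +2.178261 in⁴
  bottom flange (beyond web): d = 1.367771 in → contributes +2.178261 in⁴
Total I = 5.311034 in⁴.

Iy ≈ 5.3110 in⁴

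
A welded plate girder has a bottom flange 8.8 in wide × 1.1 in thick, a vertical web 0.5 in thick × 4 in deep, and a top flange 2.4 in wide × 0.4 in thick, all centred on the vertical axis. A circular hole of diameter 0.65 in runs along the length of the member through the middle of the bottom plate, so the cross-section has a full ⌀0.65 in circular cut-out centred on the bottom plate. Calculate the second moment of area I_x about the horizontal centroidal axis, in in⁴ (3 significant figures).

Treat the section as a set of non-overlapping primitives; coordinates are from the bounding-box lower-left.
Bottom plate: 8.8 × 1.1, A = 9.68 in², y = 0.55 in, Ī = 0.97607 in⁴.
Web plate: 0.5 × 4, A = 2 in², y = 3.1 in, Ī = 2.6667 in⁴.
Top plate: 2.4 × 0.4, A = 0.96 in², y = 5.3 in, Ī = 0.0128 in⁴.
Hole (subtracted): ⌀0.65, A = 0.33183 in², y = 0.55 in, Ī = 0.0087624 in⁴.
Centroid: ȳ = ΣA·y / ΣA = 1.3348 in.
Transfer each piece to the horizontal centroidal axis using Ī + A·d² with d = y − 1.3348:
  bottom plate: d = -0.78484 in → contributes +6.9388 in⁴
  web plate: d = 1.7652 in → contributes +8.8982 in⁴
  top plate: d = 3.9652 in → contributes +15.106 in⁴
  hole: d = -0.78484 in → contributes −0.21316 in⁴
Total I = 30.73 in⁴.

I_x ≈ 30.7 in⁴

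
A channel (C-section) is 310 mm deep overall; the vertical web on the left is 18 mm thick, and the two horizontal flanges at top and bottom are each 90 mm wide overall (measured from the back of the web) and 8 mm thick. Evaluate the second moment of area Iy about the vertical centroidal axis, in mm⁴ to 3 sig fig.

Iy ≈ 2.58 × 10⁶ mm⁴

Treat the section as a set of non-overlapping primitives; coordinates are from the bounding-box lower-left.
Web: 18 × 310, A = 5 580 mm², x = 9 mm, Ī = 150 660 mm⁴.
Top flange (beyond web): 72 × 8, A = 576 mm², x = 54 mm, Ī = 248 832 mm⁴.
Bottom flange (beyond web): 72 × 8, A = 576 mm², x = 54 mm, Ī = 248 832 mm⁴.
Centroid: x̄ = ΣA·x / ΣA = 16.701 mm.
Transfer each piece to the vertical centroidal axis using Ī + A·d² with d = x − 16.701:
  web: d = -7.7005 mm → contributes +481 544 mm⁴
  top flange (beyond web): d = 37.299 mm → contributes +1 050 192 mm⁴
  bottom flange (beyond web): d = 37.299 mm → contributes +1 050 192 mm⁴
Total I = 2 581 928 mm⁴.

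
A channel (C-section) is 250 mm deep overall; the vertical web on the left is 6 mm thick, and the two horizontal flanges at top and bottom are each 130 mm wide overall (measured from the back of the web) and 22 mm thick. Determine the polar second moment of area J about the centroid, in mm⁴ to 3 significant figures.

Decompose the section into non-overlapping parts with the origin at the bottom-left of its bounding rectangle.
Web: 6 × 250, A = 1 500 mm², y = 125 mm, Ī = 7 812 500 mm⁴.
Top flange (beyond web): 124 × 22, A = 2 728 mm², y = 239 mm, Ī = 110 029 mm⁴.
Bottom flange (beyond web): 124 × 22, A = 2 728 mm², y = 11 mm, Ī = 110 029 mm⁴.
By symmetry the centroid is at mid-height, ȳ = 125 mm.
Transfer each piece to the centroidal x-axis using Ī + A·d² with d = y − 125:
  web: d = 0 mm → contributes +7 812 500 mm⁴
  top flange (beyond web): d = 114 mm → contributes +35 563 117 mm⁴
  bottom flange (beyond web): d = -114 mm → contributes +35 563 117 mm⁴
Total I = 78 938 735 mm⁴.
For the y-axis: x̄ = 53.983 mm.
Repeating about the centroidal y-axis gives I_y = 11 966 329 mm⁴.
Polar second moment: J = I_x + I_y = 90 905 063 mm⁴.

J ≈ 9.09 × 10⁷ mm⁴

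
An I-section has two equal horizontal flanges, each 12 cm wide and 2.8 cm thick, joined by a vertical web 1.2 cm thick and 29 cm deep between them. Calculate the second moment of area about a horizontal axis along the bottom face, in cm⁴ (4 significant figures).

Treat the section as a set of non-overlapping primitives; coordinates are from the bounding-box lower-left.
Bottom flange: 12 × 2.8, A = 33.6 cm², y = 1.4 cm, Ī = 21.952 cm⁴.
Web: 1.2 × 29, A = 34.8 cm², y = 17.3 cm, Ī = 2438.9 cm⁴.
Top flange: 12 × 2.8, A = 33.6 cm², y = 33.2 cm, Ī = 21.952 cm⁴.
Transfer each piece to the base of the section using Ī + A·d² with d = y − 0:
  bottom flange: d = 1.4 cm → contributes +87.808 cm⁴
  web: d = 17.3 cm → contributes +12854.2 cm⁴
  top flange: d = 33.2 cm → contributes +37057.2 cm⁴
Total I = 49999.2 cm⁴.

I_base ≈ 5.000 × 10⁴ cm⁴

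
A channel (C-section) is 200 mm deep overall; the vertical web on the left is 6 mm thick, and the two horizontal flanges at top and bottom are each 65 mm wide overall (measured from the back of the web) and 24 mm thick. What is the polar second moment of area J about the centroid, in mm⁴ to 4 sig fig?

J ≈ 2.778 × 10⁷ mm⁴

Split into non-overlapping primitives; take the origin at the lower-left of the bounding box.
Web: 6 × 200, A = 1 200 mm², y = 100 mm, Ī = 4 000 000 mm⁴.
Top flange (beyond web): 59 × 24, A = 1 416 mm², y = 188 mm, Ī = 67 968 mm⁴.
Bottom flange (beyond web): 59 × 24, A = 1 416 mm², y = 12 mm, Ī = 67 968 mm⁴.
By symmetry the centroid is at mid-height, ȳ = 100 mm.
Transfer each piece to the centroidal x-axis using Ī + A·d² with d = y − 100:
  web: d = 0 mm → contributes +4 000 000 mm⁴
  top flange (beyond web): d = 88 mm → contributes +11 033 472 mm⁴
  bottom flange (beyond web): d = -88 mm → contributes +11 033 472 mm⁴
Total I = 26 066 944 mm⁴.
For the y-axis: x̄ = 25.8274 mm.
Repeating about the centroidal y-axis gives I_y = 1 715 384 mm⁴.
Polar second moment: J = I_x + I_y = 27 782 328 mm⁴.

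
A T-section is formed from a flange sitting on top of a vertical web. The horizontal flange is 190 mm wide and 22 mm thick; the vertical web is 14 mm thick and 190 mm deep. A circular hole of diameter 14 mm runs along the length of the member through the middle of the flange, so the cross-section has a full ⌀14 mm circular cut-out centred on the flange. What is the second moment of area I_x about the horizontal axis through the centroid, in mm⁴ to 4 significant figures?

I_x ≈ 2.617 × 10⁷ mm⁴

Treat the section as a set of non-overlapping primitives; coordinates are from the bounding-box lower-left.
Flange: 190 × 22, A = 4 180 mm², y = 201 mm, Ī = 168 593 mm⁴.
Web: 14 × 190, A = 2 660 mm², y = 95 mm, Ī = 8 002 167 mm⁴.
Hole (subtracted): ⌀14, A = 153.938 mm², y = 201 mm, Ī = 1885.74 mm⁴.
Centroid: ȳ = ΣA·y / ΣA = 158.829 mm.
Transfer each piece to the horizontal axis through the centroid using Ī + A·d² with d = y − 158.829:
  flange: d = 42.1713 mm → contributes +7 602 387 mm⁴
  web: d = -63.8287 mm → contributes +18 839 277 mm⁴
  hole: d = 42.1713 mm → contributes −275 652 mm⁴
Total I = 26 166 011 mm⁴.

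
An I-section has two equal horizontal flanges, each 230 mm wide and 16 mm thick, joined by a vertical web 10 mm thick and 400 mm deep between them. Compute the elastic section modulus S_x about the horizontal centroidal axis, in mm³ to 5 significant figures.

S_x ≈ 1.7218 × 10⁶ mm³

Break the section into simple shapes (no overlaps), measuring from the bottom-left corner of the bounding box.
Bottom flange: 230 × 16, A = 3 680 mm², y = 8 mm, Ī = 78506.67 mm⁴.
Web: 10 × 400, A = 4 000 mm², y = 216 mm, Ī = 53 333 333 mm⁴.
Top flange: 230 × 16, A = 3 680 mm², y = 424 mm, Ī = 78506.67 mm⁴.
By symmetry the centroid is at mid-height, ȳ = 216 mm.
Transfer each piece to the horizontal centroidal axis using Ī + A·d² with d = y − 216:
  bottom flange: d = -208 mm → contributes +159 290 027 mm⁴
  web: d = 0 mm → contributes +53 333 333 mm⁴
  top flange: d = 208 mm → contributes +159 290 027 mm⁴
Total I = 371 913 387 mm⁴.
Extreme fibre distance c = 216 mm; S = I/c = 1 721 821 mm³.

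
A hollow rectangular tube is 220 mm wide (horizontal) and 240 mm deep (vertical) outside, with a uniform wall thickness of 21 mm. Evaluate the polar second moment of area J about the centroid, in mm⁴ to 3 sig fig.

J ≈ 2.58 × 10⁸ mm⁴

Break the section into simple shapes (no overlaps), measuring from the bottom-left corner of the bounding box.
Outer rectangle: 220 × 240, A = 52 800 mm², y = 120 mm, Ī = 253 440 000 mm⁴.
Inner void (subtracted): 178 × 198, A = 35 244 mm², y = 120 mm, Ī = 115 142 148 mm⁴.
By symmetry the centroid is at mid-height, ȳ = 120 mm.
All pieces are centred on the centroidal x-axis, so I = ΣĪ (holes subtracted) = 138 297 852 mm⁴.
Repeating about the centroidal y-axis gives I_y = 119 904 092 mm⁴.
Polar second moment: J = I_x + I_y = 258 201 944 mm⁴.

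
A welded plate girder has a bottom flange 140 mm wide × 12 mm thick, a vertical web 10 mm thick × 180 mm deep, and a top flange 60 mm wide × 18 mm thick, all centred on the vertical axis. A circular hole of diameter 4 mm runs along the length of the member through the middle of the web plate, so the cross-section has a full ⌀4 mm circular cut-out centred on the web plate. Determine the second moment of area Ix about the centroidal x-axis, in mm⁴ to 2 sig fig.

Ix ≈ 3.0 × 10⁷ mm⁴

Split into non-overlapping primitives; take the origin at the lower-left of the bounding box.
Bottom plate: 140 × 12, A = 1 680 mm², y = 6 mm, Ī = 20 160 mm⁴.
Web plate: 10 × 180, A = 1 800 mm², y = 102 mm, Ī = 4 860 000 mm⁴.
Top plate: 60 × 18, A = 1 080 mm², y = 201 mm, Ī = 29 160 mm⁴.
Hole (subtracted): ⌀4, A = 12.57 mm², y = 102 mm, Ī = 12.57 mm⁴.
Centroid: ȳ = ΣA·y / ΣA = 90.05 mm.
Transfer each piece to the centroidal x-axis using Ī + A·d² with d = y − 90.05:
  bottom plate: d = -84.05 mm → contributes +11 887 228 mm⁴
  web plate: d = 11.95 mm → contributes +5 117 216 mm⁴
  top plate: d = 111 mm → contributes +13 324 812 mm⁴
  hole: d = 11.95 mm → contributes −1 808 mm⁴
Total I = 30 327 448 mm⁴.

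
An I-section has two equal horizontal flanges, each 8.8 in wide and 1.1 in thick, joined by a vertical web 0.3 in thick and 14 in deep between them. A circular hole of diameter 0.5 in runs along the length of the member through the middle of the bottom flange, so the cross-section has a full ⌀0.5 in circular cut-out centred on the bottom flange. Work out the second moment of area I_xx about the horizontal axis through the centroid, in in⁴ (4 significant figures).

Decompose the section into non-overlapping parts with the origin at the bottom-left of its bounding rectangle.
Bottom flange: 8.8 × 1.1, A = 9.68 in², y = 0.55 in, Ī = 0.976067 in⁴.
Web: 0.3 × 14, A = 4.2 in², y = 8.1 in, Ī = 68.6 in⁴.
Top flange: 8.8 × 1.1, A = 9.68 in², y = 15.65 in, Ī = 0.976067 in⁴.
Hole (subtracted): ⌀0.5, A = 0.19635 in², y = 0.55 in, Ī = 0.00306796 in⁴.
Centroid: ȳ = ΣA·y / ΣA = 8.16345 in.
Transfer each piece to the horizontal axis through the centroid using Ī + A·d² with d = y − 8.16345:
  bottom flange: d = -7.61345 in → contributes +562.074 in⁴
  web: d = -0.0634507 in → contributes +68.6169 in⁴
  top flange: d = 7.48655 in → contributes +543.525 in⁴
  hole: d = -7.61345 in → contributes −11.3844 in⁴
Total I = 1162.83 in⁴.

I_xx ≈ 1163 in⁴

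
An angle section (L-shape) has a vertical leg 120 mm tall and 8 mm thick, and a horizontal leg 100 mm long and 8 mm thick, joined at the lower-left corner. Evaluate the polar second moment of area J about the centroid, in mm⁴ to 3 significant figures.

Decompose the section into non-overlapping parts with the origin at the bottom-left of its bounding rectangle.
Vertical leg: 8 × 120, A = 960 mm², y = 60 mm, Ī = 1 152 000 mm⁴.
Horizontal leg (remainder): 92 × 8, A = 736 mm², y = 4 mm, Ī = 3925.3 mm⁴.
Centroid: ȳ = ΣA·y / ΣA = 35.698 mm.
Transfer each piece to the centroidal x-axis using Ī + A·d² with d = y − 35.698:
  vertical leg: d = 24.302 mm → contributes +1 718 958 mm⁴
  horizontal leg (remainder): d = -31.698 mm → contributes +743 436 mm⁴
Total I = 2 462 395 mm⁴.
For the y-axis: x̄ = 25.698 mm.
Repeating about the centroidal y-axis gives I_y = 1 565 755 mm⁴.
Polar second moment: J = I_x + I_y = 4 028 150 mm⁴.

J ≈ 4.03 × 10⁶ mm⁴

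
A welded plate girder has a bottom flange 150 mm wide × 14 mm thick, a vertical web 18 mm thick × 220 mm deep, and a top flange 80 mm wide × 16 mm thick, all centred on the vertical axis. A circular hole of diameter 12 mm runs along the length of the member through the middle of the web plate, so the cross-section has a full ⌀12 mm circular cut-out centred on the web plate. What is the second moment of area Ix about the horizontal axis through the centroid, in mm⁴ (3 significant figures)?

Split into non-overlapping primitives; take the origin at the lower-left of the bounding box.
Bottom plate: 150 × 14, A = 2 100 mm², y = 7 mm, Ī = 34 300 mm⁴.
Web plate: 18 × 220, A = 3 960 mm², y = 124 mm, Ī = 15 972 000 mm⁴.
Top plate: 80 × 16, A = 1 280 mm², y = 242 mm, Ī = 27 307 mm⁴.
Hole (subtracted): ⌀12, A = 113.1 mm², y = 124 mm, Ī = 1017.9 mm⁴.
Centroid: ȳ = ΣA·y / ΣA = 110.9 mm.
Transfer each piece to the horizontal axis through the centroid using Ī + A·d² with d = y − 110.9:
  bottom plate: d = -103.9 mm → contributes +22 704 991 mm⁴
  web plate: d = 13.098 mm → contributes +16 651 397 mm⁴
  top plate: d = 131.1 mm → contributes +22 026 358 mm⁴
  hole: d = 13.098 mm → contributes −20 421 mm⁴
Total I = 61 362 326 mm⁴.

Ix ≈ 6.14 × 10⁷ mm⁴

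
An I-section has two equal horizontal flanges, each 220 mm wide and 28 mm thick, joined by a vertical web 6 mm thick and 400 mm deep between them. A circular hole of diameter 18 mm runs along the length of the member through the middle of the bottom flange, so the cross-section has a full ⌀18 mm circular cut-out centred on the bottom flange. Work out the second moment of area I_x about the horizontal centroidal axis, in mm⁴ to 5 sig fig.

Break the section into simple shapes (no overlaps), measuring from the bottom-left corner of the bounding box.
Bottom flange: 220 × 28, A = 6 160 mm², y = 14 mm, Ī = 402453.3 mm⁴.
Web: 6 × 400, A = 2 400 mm², y = 228 mm, Ī = 32 000 000 mm⁴.
Top flange: 220 × 28, A = 6 160 mm², y = 442 mm, Ī = 402453.3 mm⁴.
Hole (subtracted): ⌀18, A = 254.469 mm², y = 14 mm, Ī = 5152.997 mm⁴.
Centroid: ȳ = ΣA·y / ΣA = 231.7646 mm.
Transfer each piece to the horizontal centroidal axis using Ī + A·d² with d = y − 231.7646:
  bottom flange: d = -217.7646 mm → contributes +292 518 301 mm⁴
  web: d = -3.764561 mm → contributes +32 034 013 mm⁴
  top flange: d = 210.2354 mm → contributes +272 667 924 mm⁴
  hole: d = -217.7646 mm → contributes −12 072 430 mm⁴
Total I = 585 147 807 mm⁴.

I_x ≈ 5.8515 × 10⁸ mm⁴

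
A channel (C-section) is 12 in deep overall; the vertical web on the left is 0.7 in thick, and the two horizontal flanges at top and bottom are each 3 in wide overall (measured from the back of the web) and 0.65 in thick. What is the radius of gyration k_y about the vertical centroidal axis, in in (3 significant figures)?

Decompose the section into non-overlapping parts with the origin at the bottom-left of its bounding rectangle.
Web: 0.7 × 12, A = 8.4 in², x = 0.35 in, Ī = 0.343 in⁴.
Top flange (beyond web): 2.3 × 0.65, A = 1.495 in², x = 1.85 in, Ī = 0.65905 in⁴.
Bottom flange (beyond web): 2.3 × 0.65, A = 1.495 in², x = 1.85 in, Ī = 0.65905 in⁴.
Centroid: x̄ = ΣA·x / ΣA = 0.74377 in.
Transfer each piece to the vertical centroidal axis using Ī + A·d² with d = x − 0.74377:
  web: d = -0.39377 in → contributes +1.6454 in⁴
  top flange (beyond web): d = 1.1062 in → contributes +2.4886 in⁴
  bottom flange (beyond web): d = 1.1062 in → contributes +2.4886 in⁴
Total I = 6.6225 in⁴.
Radius of gyration: k = √(I/A) = √(6.6225 / 11.39) = 0.76252 in.

k_y ≈ 0.763 in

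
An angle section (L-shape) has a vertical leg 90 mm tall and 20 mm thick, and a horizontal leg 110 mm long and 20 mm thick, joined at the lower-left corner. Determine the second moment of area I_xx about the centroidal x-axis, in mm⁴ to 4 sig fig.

Treat the section as a set of non-overlapping primitives; coordinates are from the bounding-box lower-left.
Vertical leg: 20 × 90, A = 1 800 mm², y = 45 mm, Ī = 1 215 000 mm⁴.
Horizontal leg (remainder): 90 × 20, A = 1 800 mm², y = 10 mm, Ī = 60 000 mm⁴.
Centroid: ȳ = ΣA·y / ΣA = 27.5 mm.
Transfer each piece to the centroidal x-axis using Ī + A·d² with d = y − 27.5:
  vertical leg: d = 17.5 mm → contributes +1 766 250 mm⁴
  horizontal leg (remainder): d = -17.5 mm → contributes +611 250 mm⁴
Total I = 2 377 500 mm⁴.

I_xx ≈ 2.378 × 10⁶ mm⁴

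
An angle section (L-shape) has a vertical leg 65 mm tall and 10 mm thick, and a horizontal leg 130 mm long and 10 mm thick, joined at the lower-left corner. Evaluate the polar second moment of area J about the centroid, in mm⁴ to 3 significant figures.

J ≈ 3.78 × 10⁶ mm⁴

Break the section into simple shapes (no overlaps), measuring from the bottom-left corner of the bounding box.
Vertical leg: 10 × 65, A = 650 mm², y = 32.5 mm, Ī = 228 854 mm⁴.
Horizontal leg (remainder): 120 × 10, A = 1 200 mm², y = 5 mm, Ī = 10 000 mm⁴.
Centroid: ȳ = ΣA·y / ΣA = 14.662 mm.
Transfer each piece to the centroidal x-axis using Ī + A·d² with d = y − 14.662:
  vertical leg: d = 17.838 mm → contributes +435 677 mm⁴
  horizontal leg (remainder): d = -9.6622 mm → contributes +122 029 mm⁴
Total I = 557 706 mm⁴.
For the y-axis: x̄ = 47.162 mm.
Repeating about the centroidal y-axis gives I_y = 3 226 768 mm⁴.
Polar second moment: J = I_x + I_y = 3 784 474 mm⁴.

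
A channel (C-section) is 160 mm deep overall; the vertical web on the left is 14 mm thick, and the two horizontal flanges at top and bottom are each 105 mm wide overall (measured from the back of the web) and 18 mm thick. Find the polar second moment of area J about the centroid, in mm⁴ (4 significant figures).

Decompose the section into non-overlapping parts with the origin at the bottom-left of its bounding rectangle.
Web: 14 × 160, A = 2 240 mm², y = 80 mm, Ī = 4 778 667 mm⁴.
Top flange (beyond web): 91 × 18, A = 1 638 mm², y = 151 mm, Ī = 44 226 mm⁴.
Bottom flange (beyond web): 91 × 18, A = 1 638 mm², y = 9 mm, Ī = 44 226 mm⁴.
By symmetry the centroid is at mid-height, ȳ = 80 mm.
Transfer each piece to the centroidal x-axis using Ī + A·d² with d = y − 80:
  web: d = 0 mm → contributes +4 778 667 mm⁴
  top flange (beyond web): d = 71 mm → contributes +8 301 384 mm⁴
  bottom flange (beyond web): d = -71 mm → contributes +8 301 384 mm⁴
Total I = 21 381 435 mm⁴.
For the y-axis: x̄ = 38.1802 mm.
Repeating about the centroidal y-axis gives I_y = 5 964 092 mm⁴.
Polar second moment: J = I_x + I_y = 27 345 526 mm⁴.

J ≈ 2.735 × 10⁷ mm⁴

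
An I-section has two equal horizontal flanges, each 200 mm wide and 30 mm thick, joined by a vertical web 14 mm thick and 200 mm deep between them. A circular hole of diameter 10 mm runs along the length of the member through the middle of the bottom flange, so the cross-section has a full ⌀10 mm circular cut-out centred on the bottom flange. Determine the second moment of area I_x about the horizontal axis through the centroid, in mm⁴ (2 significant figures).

I_x ≈ 1.7 × 10⁸ mm⁴

Break the section into simple shapes (no overlaps), measuring from the bottom-left corner of the bounding box.
Bottom flange: 200 × 30, A = 6 000 mm², y = 15 mm, Ī = 450 000 mm⁴.
Web: 14 × 200, A = 2 800 mm², y = 130 mm, Ī = 9 333 333 mm⁴.
Top flange: 200 × 30, A = 6 000 mm², y = 245 mm, Ī = 450 000 mm⁴.
Hole (subtracted): ⌀10, A = 78.54 mm², y = 15 mm, Ī = 490.9 mm⁴.
Centroid: ȳ = ΣA·y / ΣA = 130.6 mm.
Transfer each piece to the horizontal axis through the centroid using Ī + A·d² with d = y − 130.6:
  bottom flange: d = -115.6 mm → contributes +80 648 932 mm⁴
  web: d = -0.6135 mm → contributes +9 334 387 mm⁴
  top flange: d = 114.4 mm → contributes +78 955 585 mm⁴
  hole: d = -115.6 mm → contributes −1 050 292 mm⁴
Total I = 167 888 612 mm⁴.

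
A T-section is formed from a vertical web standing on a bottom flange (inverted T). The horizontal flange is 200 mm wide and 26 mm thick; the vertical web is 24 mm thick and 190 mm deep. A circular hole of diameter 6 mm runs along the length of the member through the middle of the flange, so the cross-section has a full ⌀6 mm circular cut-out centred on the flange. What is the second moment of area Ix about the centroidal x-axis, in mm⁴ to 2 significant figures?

Ix ≈ 4.2 × 10⁷ mm⁴

Break the section into simple shapes (no overlaps), measuring from the bottom-left corner of the bounding box.
Flange: 200 × 26, A = 5 200 mm², y = 13 mm, Ī = 292 933 mm⁴.
Web: 24 × 190, A = 4 560 mm², y = 121 mm, Ī = 13 718 000 mm⁴.
Hole (subtracted): ⌀6, A = 28.27 mm², y = 13 mm, Ī = 63.62 mm⁴.
Centroid: ȳ = ΣA·y / ΣA = 63.61 mm.
Transfer each piece to the centroidal x-axis using Ī + A·d² with d = y − 63.61:
  flange: d = -50.61 mm → contributes +13 609 762 mm⁴
  web: d = 57.39 mm → contributes +28 739 164 mm⁴
  hole: d = -50.61 mm → contributes −72 472 mm⁴
Total I = 42 276 455 mm⁴.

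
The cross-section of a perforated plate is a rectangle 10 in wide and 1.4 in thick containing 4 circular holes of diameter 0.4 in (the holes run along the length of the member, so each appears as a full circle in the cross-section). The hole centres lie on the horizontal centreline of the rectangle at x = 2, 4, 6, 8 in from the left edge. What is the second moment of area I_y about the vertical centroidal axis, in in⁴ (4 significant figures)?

I_y ≈ 114.1 in⁴

Break the section into simple shapes (no overlaps), measuring from the bottom-left corner of the bounding box.
Plate: 10 × 1.4, A = 14 in², x = 5 in, Ī = 116.667 in⁴.
Hole 1 (subtracted): ⌀0.4, A = 0.125664 in², x = 2 in, Ī = 0.00125664 in⁴.
Hole 2 (subtracted): ⌀0.4, A = 0.125664 in², x = 4 in, Ī = 0.00125664 in⁴.
Hole 3 (subtracted): ⌀0.4, A = 0.125664 in², x = 6 in, Ī = 0.00125664 in⁴.
Hole 4 (subtracted): ⌀0.4, A = 0.125664 in², x = 8 in, Ī = 0.00125664 in⁴.
By symmetry the centroid is at mid-width, x̄ = 5 in.
Transfer each piece to the vertical centroidal axis using Ī + A·d² with d = x − 5:
  plate: d = 0 in → contributes +116.667 in⁴
  hole 1: d = -3 in → contributes −1.13223 in⁴
  hole 2: d = -1 in → contributes −0.12692 in⁴
  hole 3: d = 1 in → contributes −0.12692 in⁴
  hole 4: d = 3 in → contributes −1.13223 in⁴
Total I = 114.148 in⁴.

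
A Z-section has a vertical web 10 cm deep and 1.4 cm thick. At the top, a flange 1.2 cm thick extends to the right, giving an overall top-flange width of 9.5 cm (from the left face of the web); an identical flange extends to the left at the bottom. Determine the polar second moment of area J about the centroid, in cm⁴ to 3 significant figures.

J ≈ 1040 cm⁴

Break the section into simple shapes (no overlaps), measuring from the bottom-left corner of the bounding box.
Web: 1.4 × 10, A = 14 cm², y = 5 cm, Ī = 116.67 cm⁴.
Top flange (beyond web): 8.1 × 1.2, A = 9.72 cm², y = 9.4 cm, Ī = 1.1664 cm⁴.
Bottom flange (beyond web): 8.1 × 1.2, A = 9.72 cm², y = 0.6 cm, Ī = 1.1664 cm⁴.
Centroid: ȳ = ΣA·y / ΣA = 5 cm.
Transfer each piece to the centroidal x-axis using Ī + A·d² with d = y − 5:
  web: d = 0 cm → contributes +116.67 cm⁴
  top flange (beyond web): d = 4.4 cm → contributes +189.35 cm⁴
  bottom flange (beyond web): d = -4.4 cm → contributes +189.35 cm⁴
Total I = 495.36 cm⁴.
For the y-axis: x̄ = 8.8 cm.
Repeating about the centroidal y-axis gives I_y = 547.19 cm⁴.
Polar second moment: J = I_x + I_y = 1042.5 cm⁴.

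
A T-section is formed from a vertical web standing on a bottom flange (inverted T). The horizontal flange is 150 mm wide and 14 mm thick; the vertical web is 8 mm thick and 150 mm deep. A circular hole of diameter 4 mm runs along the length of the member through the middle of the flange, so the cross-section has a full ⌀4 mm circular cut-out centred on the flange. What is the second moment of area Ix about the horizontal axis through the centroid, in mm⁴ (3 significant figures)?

Ix ≈ 7.41 × 10⁶ mm⁴

Split into non-overlapping primitives; take the origin at the lower-left of the bounding box.
Flange: 150 × 14, A = 2 100 mm², y = 7 mm, Ī = 34 300 mm⁴.
Web: 8 × 150, A = 1 200 mm², y = 89 mm, Ī = 2 250 000 mm⁴.
Hole (subtracted): ⌀4, A = 12.566 mm², y = 7 mm, Ī = 12.566 mm⁴.
Centroid: ȳ = ΣA·y / ΣA = 36.932 mm.
Transfer each piece to the horizontal axis through the centroid using Ī + A·d² with d = y − 36.932:
  flange: d = -29.932 mm → contributes +1 915 762 mm⁴
  web: d = 52.068 mm → contributes +5 503 272 mm⁴
  hole: d = -29.932 mm → contributes −11 271 mm⁴
Total I = 7 407 763 mm⁴.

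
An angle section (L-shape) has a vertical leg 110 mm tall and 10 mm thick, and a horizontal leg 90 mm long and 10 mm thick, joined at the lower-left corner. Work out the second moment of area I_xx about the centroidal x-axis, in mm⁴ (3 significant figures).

I_xx ≈ 2.27 × 10⁶ mm⁴

Decompose the section into non-overlapping parts with the origin at the bottom-left of its bounding rectangle.
Vertical leg: 10 × 110, A = 1 100 mm², y = 55 mm, Ī = 1 109 167 mm⁴.
Horizontal leg (remainder): 80 × 10, A = 800 mm², y = 5 mm, Ī = 6666.7 mm⁴.
Centroid: ȳ = ΣA·y / ΣA = 33.947 mm.
Transfer each piece to the centroidal x-axis using Ī + A·d² with d = y − 33.947:
  vertical leg: d = 21.053 mm → contributes +1 596 701 mm⁴
  horizontal leg (remainder): d = -28.947 mm → contributes +677 027 mm⁴
Total I = 2 273 728 mm⁴.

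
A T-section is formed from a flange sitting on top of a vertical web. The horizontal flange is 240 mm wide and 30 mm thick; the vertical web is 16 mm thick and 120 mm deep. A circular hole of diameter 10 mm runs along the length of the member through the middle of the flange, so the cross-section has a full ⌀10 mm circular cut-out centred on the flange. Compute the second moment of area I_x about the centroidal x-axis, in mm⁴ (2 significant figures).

Decompose the section into non-overlapping parts with the origin at the bottom-left of its bounding rectangle.
Flange: 240 × 30, A = 7 200 mm², y = 135 mm, Ī = 540 000 mm⁴.
Web: 16 × 120, A = 1 920 mm², y = 60 mm, Ī = 2 304 000 mm⁴.
Hole (subtracted): ⌀10, A = 78.54 mm², y = 135 mm, Ī = 490.9 mm⁴.
Centroid: ȳ = ΣA·y / ΣA = 119.1 mm.
Transfer each piece to the centroidal x-axis using Ī + A·d² with d = y − 119.1:
  flange: d = 15.93 mm → contributes +2 366 335 mm⁴
  web: d = -59.07 mm → contributes +9 004 153 mm⁴
  hole: d = 15.93 mm → contributes −20 413 mm⁴
Total I = 11 350 074 mm⁴.

I_x ≈ 1.1 × 10⁷ mm⁴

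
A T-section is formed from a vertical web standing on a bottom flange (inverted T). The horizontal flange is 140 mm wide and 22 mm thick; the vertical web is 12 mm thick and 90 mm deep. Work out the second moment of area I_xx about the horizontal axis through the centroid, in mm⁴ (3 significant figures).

Split into non-overlapping primitives; take the origin at the lower-left of the bounding box.
Flange: 140 × 22, A = 3 080 mm², y = 11 mm, Ī = 124 227 mm⁴.
Web: 12 × 90, A = 1 080 mm², y = 67 mm, Ī = 729 000 mm⁴.
Centroid: ȳ = ΣA·y / ΣA = 25.538 mm.
Transfer each piece to the horizontal axis through the centroid using Ī + A·d² with d = y − 25.538:
  flange: d = -14.538 mm → contributes +775 237 mm⁴
  web: d = 41.462 mm → contributes +2 585 584 mm⁴
Total I = 3 360 821 mm⁴.

I_xx ≈ 3.36 × 10⁶ mm⁴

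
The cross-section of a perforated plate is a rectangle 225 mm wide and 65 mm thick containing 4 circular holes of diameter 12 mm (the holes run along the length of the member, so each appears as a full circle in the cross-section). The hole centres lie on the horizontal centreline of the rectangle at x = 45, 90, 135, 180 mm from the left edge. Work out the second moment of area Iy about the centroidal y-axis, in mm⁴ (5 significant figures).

Decompose the section into non-overlapping parts with the origin at the bottom-left of its bounding rectangle.
Plate: 225 × 65, A = 14 625 mm², x = 112.5 mm, Ī = 61 699 219 mm⁴.
Hole 1 (subtracted): ⌀12, A = 113.0973 mm², x = 45 mm, Ī = 1017.876 mm⁴.
Hole 2 (subtracted): ⌀12, A = 113.0973 mm², x = 90 mm, Ī = 1017.876 mm⁴.
Hole 3 (subtracted): ⌀12, A = 113.0973 mm², x = 135 mm, Ī = 1017.876 mm⁴.
Hole 4 (subtracted): ⌀12, A = 113.0973 mm², x = 180 mm, Ī = 1017.876 mm⁴.
By symmetry the centroid is at mid-width, x̄ = 112.5 mm.
Transfer each piece to the centroidal y-axis using Ī + A·d² with d = x − 112.5:
  plate: d = 0 mm → contributes +61 699 219 mm⁴
  hole 1: d = -67.5 mm → contributes −516317.6 mm⁴
  hole 2: d = -22.5 mm → contributes −58273.4 mm⁴
  hole 3: d = 22.5 mm → contributes −58273.4 mm⁴
  hole 4: d = 67.5 mm → contributes −516317.6 mm⁴
Total I = 60 550 037 mm⁴.

Iy ≈ 6.0550 × 10⁷ mm⁴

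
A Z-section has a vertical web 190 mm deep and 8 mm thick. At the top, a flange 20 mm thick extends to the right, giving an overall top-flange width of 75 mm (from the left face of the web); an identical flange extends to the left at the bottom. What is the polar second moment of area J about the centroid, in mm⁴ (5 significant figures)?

Split into non-overlapping primitives; take the origin at the lower-left of the bounding box.
Web: 8 × 190, A = 1 520 mm², y = 95 mm, Ī = 4 572 667 mm⁴.
Top flange (beyond web): 67 × 20, A = 1 340 mm², y = 180 mm, Ī = 44666.67 mm⁴.
Bottom flange (beyond web): 67 × 20, A = 1 340 mm², y = 10 mm, Ī = 44666.67 mm⁴.
Centroid: ȳ = ΣA·y / ΣA = 95 mm.
Transfer each piece to the centroidal x-axis using Ī + A·d² with d = y − 95:
  web: d = 0 mm → contributes +4 572 667 mm⁴
  top flange (beyond web): d = 85 mm → contributes +9 726 167 mm⁴
  bottom flange (beyond web): d = -85 mm → contributes +9 726 167 mm⁴
Total I = 24 025 000 mm⁴.
For the y-axis: x̄ = 71 mm.
Repeating about the centroidal y-axis gives I_y = 4 779 400 mm⁴.
Polar second moment: J = I_x + I_y = 28 804 400 mm⁴.

J ≈ 2.8804 × 10⁷ mm⁴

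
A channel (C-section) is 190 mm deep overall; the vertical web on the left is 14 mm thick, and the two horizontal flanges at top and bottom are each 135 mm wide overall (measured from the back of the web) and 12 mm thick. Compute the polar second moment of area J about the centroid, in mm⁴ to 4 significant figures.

J ≈ 4.095 × 10⁷ mm⁴

Break the section into simple shapes (no overlaps), measuring from the bottom-left corner of the bounding box.
Web: 14 × 190, A = 2 660 mm², y = 95 mm, Ī = 8 002 167 mm⁴.
Top flange (beyond web): 121 × 12, A = 1 452 mm², y = 184 mm, Ī = 17 424 mm⁴.
Bottom flange (beyond web): 121 × 12, A = 1 452 mm², y = 6 mm, Ī = 17 424 mm⁴.
By symmetry the centroid is at mid-height, ȳ = 95 mm.
Transfer each piece to the centroidal x-axis using Ī + A·d² with d = y − 95:
  web: d = 0 mm → contributes +8 002 167 mm⁴
  top flange (beyond web): d = 89 mm → contributes +11 518 716 mm⁴
  bottom flange (beyond web): d = -89 mm → contributes +11 518 716 mm⁴
Total I = 31 039 599 mm⁴.
For the y-axis: x̄ = 42.2301 mm.
Repeating about the centroidal y-axis gives I_y = 9 912 124 mm⁴.
Polar second moment: J = I_x + I_y = 40 951 723 mm⁴.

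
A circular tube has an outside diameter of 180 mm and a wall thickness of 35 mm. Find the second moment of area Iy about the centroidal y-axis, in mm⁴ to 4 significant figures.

Break the section into simple shapes (no overlaps), measuring from the bottom-left corner of the bounding box.
Outer circle: ⌀180, A = 25446.9 mm², x = 90 mm, Ī = 51 529 974 mm⁴.
Bore (subtracted): ⌀110, A = 9503.32 mm², x = 90 mm, Ī = 7 186 884 mm⁴.
By symmetry the centroid is at mid-width, x̄ = 90 mm.
All pieces are centred on the centroidal y-axis, so I = ΣĪ (holes subtracted) = 44 343 089 mm⁴.

Iy ≈ 4.434 × 10⁷ mm⁴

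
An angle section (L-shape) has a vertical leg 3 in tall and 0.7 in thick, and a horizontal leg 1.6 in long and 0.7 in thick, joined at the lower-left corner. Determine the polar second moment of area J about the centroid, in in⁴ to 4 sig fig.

J ≈ 2.680 in⁴

Split into non-overlapping primitives; take the origin at the lower-left of the bounding box.
Vertical leg: 0.7 × 3, A = 2.1 in², y = 1.5 in, Ī = 1.575 in⁴.
Horizontal leg (remainder): 0.9 × 0.7, A = 0.63 in², y = 0.35 in, Ī = 0.025725 in⁴.
Centroid: ȳ = ΣA·y / ΣA = 1.23462 in.
Transfer each piece to the centroidal x-axis using Ī + A·d² with d = y − 1.23462:
  vertical leg: d = 0.265385 in → contributes +1.7229 in⁴
  horizontal leg (remainder): d = -0.884615 in → contributes +0.518728 in⁴
Total I = 2.24163 in⁴.
For the y-axis: x̄ = 0.534615 in.
Repeating about the centroidal y-axis gives I_y = 0.438429 in⁴.
Polar second moment: J = I_x + I_y = 2.68006 in⁴.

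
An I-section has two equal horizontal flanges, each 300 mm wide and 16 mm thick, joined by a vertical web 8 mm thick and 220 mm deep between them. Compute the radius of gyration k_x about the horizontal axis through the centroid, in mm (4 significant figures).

k_x ≈ 111.4 mm

Break the section into simple shapes (no overlaps), measuring from the bottom-left corner of the bounding box.
Bottom flange: 300 × 16, A = 4 800 mm², y = 8 mm, Ī = 102 400 mm⁴.
Web: 8 × 220, A = 1 760 mm², y = 126 mm, Ī = 7 098 667 mm⁴.
Top flange: 300 × 16, A = 4 800 mm², y = 244 mm, Ī = 102 400 mm⁴.
By symmetry the centroid is at mid-height, ȳ = 126 mm.
Transfer each piece to the horizontal axis through the centroid using Ī + A·d² with d = y − 126:
  bottom flange: d = -118 mm → contributes +66 937 600 mm⁴
  web: d = 0 mm → contributes +7 098 667 mm⁴
  top flange: d = 118 mm → contributes +66 937 600 mm⁴
Total I = 140 973 867 mm⁴.
Radius of gyration: k = √(I/A) = √(140 973 867 / 11 360) = 111.399 mm.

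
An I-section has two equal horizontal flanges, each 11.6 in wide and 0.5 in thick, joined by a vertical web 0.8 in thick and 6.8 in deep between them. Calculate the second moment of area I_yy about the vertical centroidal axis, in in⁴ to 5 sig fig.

I_yy ≈ 130.36 in⁴

Decompose the section into non-overlapping parts with the origin at the bottom-left of its bounding rectangle.
Bottom flange: 11.6 × 0.5, A = 5.8 in², x = 5.8 in, Ī = 65.03733 in⁴.
Web: 0.8 × 6.8, A = 5.44 in², x = 5.8 in, Ī = 0.2901333 in⁴.
Top flange: 11.6 × 0.5, A = 5.8 in², x = 5.8 in, Ī = 65.03733 in⁴.
By symmetry the centroid is at mid-width, x̄ = 5.8 in.
All pieces are centred on the vertical centroidal axis, so I = ΣĪ = 130.3648 in⁴.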